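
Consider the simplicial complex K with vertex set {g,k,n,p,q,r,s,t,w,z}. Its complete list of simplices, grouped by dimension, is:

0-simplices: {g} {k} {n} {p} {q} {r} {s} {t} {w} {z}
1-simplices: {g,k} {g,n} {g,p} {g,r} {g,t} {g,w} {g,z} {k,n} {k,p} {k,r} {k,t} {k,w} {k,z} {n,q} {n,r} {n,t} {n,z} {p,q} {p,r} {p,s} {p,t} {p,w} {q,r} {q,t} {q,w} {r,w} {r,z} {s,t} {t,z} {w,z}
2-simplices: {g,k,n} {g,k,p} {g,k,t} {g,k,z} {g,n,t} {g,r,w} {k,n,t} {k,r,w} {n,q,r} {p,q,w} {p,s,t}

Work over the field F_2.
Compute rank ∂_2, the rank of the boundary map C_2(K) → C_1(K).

rank∂_2=10

n_0=10 n_1=30 n_2=11  [Z2]
∂1: piv[gk,gn,gp,gr,gt,gw,gz,nq,ps] rk=9  ker:kn,kp,kr,kt,kw,kz,nr,nt,nz,pq,pr,pt,pw,qr,qt,qw,rw,rz,st,tz,wz
∂2: piv[gkn,gkp,gkt,gkz,gnt,grw,krw,nqr,pqw,pst] rk=10  ker:knt
rk∂_2=10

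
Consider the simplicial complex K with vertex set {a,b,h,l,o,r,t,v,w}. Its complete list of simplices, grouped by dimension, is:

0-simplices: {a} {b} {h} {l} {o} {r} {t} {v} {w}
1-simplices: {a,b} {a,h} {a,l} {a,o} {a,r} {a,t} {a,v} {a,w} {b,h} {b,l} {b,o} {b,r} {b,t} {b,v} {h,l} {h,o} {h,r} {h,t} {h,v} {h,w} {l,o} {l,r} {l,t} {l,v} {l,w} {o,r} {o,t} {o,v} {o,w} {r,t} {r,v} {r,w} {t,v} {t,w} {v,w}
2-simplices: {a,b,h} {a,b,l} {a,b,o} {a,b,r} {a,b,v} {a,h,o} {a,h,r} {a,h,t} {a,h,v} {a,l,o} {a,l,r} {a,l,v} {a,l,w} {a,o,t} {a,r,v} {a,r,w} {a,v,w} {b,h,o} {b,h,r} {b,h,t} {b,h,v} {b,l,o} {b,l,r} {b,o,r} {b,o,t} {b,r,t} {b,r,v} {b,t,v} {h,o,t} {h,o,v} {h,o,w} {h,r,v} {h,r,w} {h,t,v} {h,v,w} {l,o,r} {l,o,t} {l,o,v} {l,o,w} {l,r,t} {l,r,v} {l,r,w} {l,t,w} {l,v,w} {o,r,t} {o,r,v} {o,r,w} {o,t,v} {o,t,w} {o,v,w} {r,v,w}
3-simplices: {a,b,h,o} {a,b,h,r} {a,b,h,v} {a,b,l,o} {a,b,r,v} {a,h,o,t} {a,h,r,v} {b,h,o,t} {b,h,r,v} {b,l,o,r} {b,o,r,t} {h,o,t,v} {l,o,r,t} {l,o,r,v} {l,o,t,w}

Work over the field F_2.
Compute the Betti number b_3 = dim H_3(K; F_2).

b_3=1

n_0=9 n_1=35 n_2=51 n_3=15  [Z2]
∂1: piv[ab,ah,al,ao,ar,at,av,aw] rk=8  ker:bh,bl,bo,br,bt,bv,hl,ho,hr,ht,hv,hw,lo,lr,lt,lv,lw,or,ot,ov,ow,rt,rv,rw,tv,tw,vw
∂2: piv[abh,abl,abo,abr,abv,aho,ahr,aht,ahv,alo,alr,alv,alw,aot,arv,arw,avw,bht,bor,brt,btv,hov,how,hrw,lot,ltw] rk=26  ker:bho,bhr,bhv,blo,blr,bot,brv,hot,hrv,htv,hvw,lor,lov,low,lrt,lrv,lrw,lvw,ort,orv,orw,otv,otw,ovw,rvw
∂3: piv[abho,abhr,abhv,ablo,abrv,ahot,ahrv,bhot,blor,bort,hotv,lort,lorv,lotw] rk=14  ker:bhrv
b_3=(15−14)−0=1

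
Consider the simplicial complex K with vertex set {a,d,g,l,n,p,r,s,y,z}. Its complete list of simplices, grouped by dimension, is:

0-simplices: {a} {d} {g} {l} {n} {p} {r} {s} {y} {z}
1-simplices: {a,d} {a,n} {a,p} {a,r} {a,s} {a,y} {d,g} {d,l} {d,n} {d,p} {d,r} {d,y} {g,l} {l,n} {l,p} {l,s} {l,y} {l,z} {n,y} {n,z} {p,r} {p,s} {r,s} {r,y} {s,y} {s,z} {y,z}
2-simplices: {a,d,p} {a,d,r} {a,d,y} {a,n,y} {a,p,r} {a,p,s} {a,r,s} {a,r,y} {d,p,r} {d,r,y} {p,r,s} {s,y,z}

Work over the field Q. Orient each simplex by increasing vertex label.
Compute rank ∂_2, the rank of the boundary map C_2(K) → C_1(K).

rank∂_2=9

n_0=10 n_1=27 n_2=12  [Q]
∂1: piv[ad,an,ap,ar,as,ay,dg,dl,lz] rk=9  ker:dn,dp,dr,dy,gl,ln,lp,ls,ly,ny,nz,pr,ps,rs,ry,sy,sz,yz
∂2: piv[adp,adr,ady,any,apr,aps,ars,ary,syz] rk=9  ker:dpr,dry,prs
rk∂_2=9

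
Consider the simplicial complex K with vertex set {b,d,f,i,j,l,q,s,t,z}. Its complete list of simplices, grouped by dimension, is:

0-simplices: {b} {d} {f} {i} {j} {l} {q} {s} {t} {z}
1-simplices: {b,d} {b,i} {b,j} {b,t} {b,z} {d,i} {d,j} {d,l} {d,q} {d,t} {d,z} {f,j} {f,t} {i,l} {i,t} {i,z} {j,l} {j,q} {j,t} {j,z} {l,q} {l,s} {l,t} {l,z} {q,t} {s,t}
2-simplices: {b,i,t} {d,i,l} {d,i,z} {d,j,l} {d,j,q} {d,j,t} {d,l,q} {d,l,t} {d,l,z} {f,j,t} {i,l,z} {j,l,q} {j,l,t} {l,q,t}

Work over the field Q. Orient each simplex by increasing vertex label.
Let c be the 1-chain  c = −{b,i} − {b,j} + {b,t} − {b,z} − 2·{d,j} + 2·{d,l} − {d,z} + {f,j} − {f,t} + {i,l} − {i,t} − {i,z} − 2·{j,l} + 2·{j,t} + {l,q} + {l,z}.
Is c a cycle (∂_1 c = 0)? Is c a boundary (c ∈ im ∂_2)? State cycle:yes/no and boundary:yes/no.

n_0=10 n_1=26 n_2=14  [Q]
∂1: piv[bd,bi,bj,bt,bz,dl,dq,fj,ls] rk=9  ker:di,dj,dt,dz,ft,il,it,iz,jl,jq,jt,jz,lq,lt,lz,qt,st
∂2: piv[bit,dil,diz,djl,djq,djt,dlq,dlt,dlz,fjt,lqt] rk=11  ker:ilz,jlq,jlt
∂1c = 2·{b} + {d} − 2·{j} − {l} + {q} + {t} − 2·{z}

cycle:no boundary:no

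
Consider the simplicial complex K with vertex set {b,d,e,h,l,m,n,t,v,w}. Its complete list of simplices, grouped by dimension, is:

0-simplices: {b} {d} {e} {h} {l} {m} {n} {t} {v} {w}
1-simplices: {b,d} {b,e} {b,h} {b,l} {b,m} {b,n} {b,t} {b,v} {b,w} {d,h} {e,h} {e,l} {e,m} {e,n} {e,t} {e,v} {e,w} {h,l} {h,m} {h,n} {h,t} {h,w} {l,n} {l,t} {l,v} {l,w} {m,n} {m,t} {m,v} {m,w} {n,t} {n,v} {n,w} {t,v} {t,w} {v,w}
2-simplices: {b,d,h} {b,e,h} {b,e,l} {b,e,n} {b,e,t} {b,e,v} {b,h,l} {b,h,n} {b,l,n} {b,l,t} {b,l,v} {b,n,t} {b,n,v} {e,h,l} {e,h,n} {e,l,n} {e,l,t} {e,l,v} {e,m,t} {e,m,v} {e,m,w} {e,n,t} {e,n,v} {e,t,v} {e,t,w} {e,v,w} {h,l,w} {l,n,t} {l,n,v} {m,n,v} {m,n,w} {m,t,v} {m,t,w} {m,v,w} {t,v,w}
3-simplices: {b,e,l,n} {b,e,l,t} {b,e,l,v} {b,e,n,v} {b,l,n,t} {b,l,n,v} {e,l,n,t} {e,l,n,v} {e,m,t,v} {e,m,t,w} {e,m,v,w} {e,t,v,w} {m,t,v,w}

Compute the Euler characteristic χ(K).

χ(K)=-4

n_0=10 n_1=36 n_2=35 n_3=13
χ=+10−36+35−13=-4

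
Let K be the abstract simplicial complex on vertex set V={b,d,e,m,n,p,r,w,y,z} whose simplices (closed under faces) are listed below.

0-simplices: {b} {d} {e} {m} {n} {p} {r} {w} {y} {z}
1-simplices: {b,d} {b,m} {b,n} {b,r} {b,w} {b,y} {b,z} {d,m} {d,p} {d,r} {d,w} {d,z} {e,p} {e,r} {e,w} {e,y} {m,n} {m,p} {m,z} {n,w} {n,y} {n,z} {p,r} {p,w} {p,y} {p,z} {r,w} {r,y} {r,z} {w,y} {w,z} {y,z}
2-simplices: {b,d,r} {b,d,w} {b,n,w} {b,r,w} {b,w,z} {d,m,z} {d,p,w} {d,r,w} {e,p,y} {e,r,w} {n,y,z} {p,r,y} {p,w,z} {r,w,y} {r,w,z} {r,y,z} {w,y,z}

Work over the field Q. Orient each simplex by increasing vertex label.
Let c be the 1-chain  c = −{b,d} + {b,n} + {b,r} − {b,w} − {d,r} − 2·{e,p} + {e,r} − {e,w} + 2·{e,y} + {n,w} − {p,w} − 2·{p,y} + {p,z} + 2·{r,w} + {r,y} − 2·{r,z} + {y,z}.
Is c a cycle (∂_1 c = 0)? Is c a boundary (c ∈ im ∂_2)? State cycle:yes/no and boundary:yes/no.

n_0=10 n_1=32 n_2=17  [Q]
∂1: piv[bd,bm,bn,br,bw,by,bz,dp,ep] rk=9  ker:dm,dr,dw,dz,er,ew,ey,mn,mp,mz,nw,ny,nz,pr,pw,py,pz,rw,ry,rz,wy,wz,yz
∂2: piv[bdr,bdw,bnw,brw,bwz,dmz,dpw,epy,erw,nyz,pry,pwz,rwy,rwz,ryz] rk=15  ker:drw,wyz
∂1c = 0
c vs im∂2: reduces to 0 ⇒ boundary

cycle:yes boundary:yes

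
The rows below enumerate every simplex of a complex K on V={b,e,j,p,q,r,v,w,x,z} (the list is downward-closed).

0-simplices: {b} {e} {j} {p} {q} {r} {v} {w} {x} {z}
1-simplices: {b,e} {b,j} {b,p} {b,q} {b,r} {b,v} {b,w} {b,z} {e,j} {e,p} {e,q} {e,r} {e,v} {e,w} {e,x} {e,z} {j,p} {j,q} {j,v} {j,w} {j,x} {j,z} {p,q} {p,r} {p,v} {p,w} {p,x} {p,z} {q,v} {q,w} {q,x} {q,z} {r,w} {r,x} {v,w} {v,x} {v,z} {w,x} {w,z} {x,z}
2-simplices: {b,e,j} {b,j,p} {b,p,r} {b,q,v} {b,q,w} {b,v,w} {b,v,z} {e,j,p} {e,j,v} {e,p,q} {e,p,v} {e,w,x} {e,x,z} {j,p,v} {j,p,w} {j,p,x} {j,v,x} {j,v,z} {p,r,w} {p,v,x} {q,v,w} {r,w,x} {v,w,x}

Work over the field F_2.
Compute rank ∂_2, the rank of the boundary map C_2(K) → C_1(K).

rank∂_2=20

n_0=10 n_1=40 n_2=23  [Z2]
∂1: piv[be,bj,bp,bq,br,bv,bw,bz,ex] rk=9  ker:ej,ep,eq,er,ev,ew,ez,jp,jq,jv,jw,jx,jz,pq,pr,pv,pw,px,pz,qv,qw,qx,qz,rw,rx,vw,vx,vz,wx,wz,xz
∂2: piv[bej,bjp,bpr,bqv,bqw,bvw,bvz,ejp,ejv,epq,epv,ewx,exz,jpw,jpx,jvx,jvz,prw,rwx,vwx] rk=20  ker:jpv,pvx,qvw
rk∂_2=20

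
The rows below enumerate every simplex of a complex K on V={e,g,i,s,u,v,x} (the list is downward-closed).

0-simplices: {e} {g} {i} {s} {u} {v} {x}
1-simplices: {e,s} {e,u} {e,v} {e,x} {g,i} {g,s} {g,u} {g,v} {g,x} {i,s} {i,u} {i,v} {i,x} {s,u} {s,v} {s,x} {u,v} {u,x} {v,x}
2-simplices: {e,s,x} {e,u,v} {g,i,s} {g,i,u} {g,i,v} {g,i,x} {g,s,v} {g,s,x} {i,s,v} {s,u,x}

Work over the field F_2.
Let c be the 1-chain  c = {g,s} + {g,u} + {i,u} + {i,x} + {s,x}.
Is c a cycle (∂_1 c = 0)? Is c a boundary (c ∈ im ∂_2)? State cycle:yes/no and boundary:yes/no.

n_0=7 n_1=19 n_2=10  [Z2]
∂1: piv[es,eu,ev,ex,gi,gs] rk=6  ker:gu,gv,gx,is,iu,iv,ix,su,sv,sx,uv,ux,vx
∂2: piv[esx,euv,gis,giu,giv,gix,gsv,gsx,sux] rk=9  ker:isv
∂1c = 0
c vs im∂2: reduces to 0 ⇒ boundary

cycle:yes boundary:yes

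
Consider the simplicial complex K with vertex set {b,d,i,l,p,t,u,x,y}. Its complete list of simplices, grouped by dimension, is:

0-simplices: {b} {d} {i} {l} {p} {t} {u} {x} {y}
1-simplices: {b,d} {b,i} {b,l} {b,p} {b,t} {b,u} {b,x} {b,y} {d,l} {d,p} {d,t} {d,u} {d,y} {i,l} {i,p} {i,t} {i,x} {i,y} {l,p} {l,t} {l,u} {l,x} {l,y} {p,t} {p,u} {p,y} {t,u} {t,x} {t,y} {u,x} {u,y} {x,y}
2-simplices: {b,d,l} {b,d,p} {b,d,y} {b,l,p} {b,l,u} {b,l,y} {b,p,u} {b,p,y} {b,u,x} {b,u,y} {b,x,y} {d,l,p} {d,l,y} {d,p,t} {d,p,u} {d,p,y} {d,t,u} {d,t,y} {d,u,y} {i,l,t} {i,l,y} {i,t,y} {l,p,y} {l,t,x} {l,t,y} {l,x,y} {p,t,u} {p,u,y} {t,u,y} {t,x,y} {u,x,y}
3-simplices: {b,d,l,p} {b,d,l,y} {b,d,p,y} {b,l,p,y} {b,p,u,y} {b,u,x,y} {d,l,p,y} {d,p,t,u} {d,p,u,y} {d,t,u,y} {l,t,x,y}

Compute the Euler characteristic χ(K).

χ(K)=-3

n_0=9 n_1=32 n_2=31 n_3=11
χ=+9−32+31−11=-3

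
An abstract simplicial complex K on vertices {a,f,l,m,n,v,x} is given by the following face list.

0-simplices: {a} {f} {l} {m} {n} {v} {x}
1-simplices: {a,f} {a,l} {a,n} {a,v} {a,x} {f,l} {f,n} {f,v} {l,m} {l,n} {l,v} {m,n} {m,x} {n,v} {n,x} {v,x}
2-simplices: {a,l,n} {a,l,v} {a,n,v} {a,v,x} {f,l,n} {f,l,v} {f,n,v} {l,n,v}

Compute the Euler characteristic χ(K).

n_0=7 n_1=16 n_2=8
χ=+7−16+8=-1

χ(K)=-1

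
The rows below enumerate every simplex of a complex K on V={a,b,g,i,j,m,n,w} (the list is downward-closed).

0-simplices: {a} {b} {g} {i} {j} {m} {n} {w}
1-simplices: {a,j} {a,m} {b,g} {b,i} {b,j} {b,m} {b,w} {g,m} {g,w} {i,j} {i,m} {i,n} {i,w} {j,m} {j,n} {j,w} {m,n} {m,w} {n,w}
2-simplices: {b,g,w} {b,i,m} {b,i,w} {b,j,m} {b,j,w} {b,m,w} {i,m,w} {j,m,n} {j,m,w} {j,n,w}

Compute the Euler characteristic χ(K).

n_0=8 n_1=19 n_2=10
χ=+8−19+10=-1

χ(K)=-1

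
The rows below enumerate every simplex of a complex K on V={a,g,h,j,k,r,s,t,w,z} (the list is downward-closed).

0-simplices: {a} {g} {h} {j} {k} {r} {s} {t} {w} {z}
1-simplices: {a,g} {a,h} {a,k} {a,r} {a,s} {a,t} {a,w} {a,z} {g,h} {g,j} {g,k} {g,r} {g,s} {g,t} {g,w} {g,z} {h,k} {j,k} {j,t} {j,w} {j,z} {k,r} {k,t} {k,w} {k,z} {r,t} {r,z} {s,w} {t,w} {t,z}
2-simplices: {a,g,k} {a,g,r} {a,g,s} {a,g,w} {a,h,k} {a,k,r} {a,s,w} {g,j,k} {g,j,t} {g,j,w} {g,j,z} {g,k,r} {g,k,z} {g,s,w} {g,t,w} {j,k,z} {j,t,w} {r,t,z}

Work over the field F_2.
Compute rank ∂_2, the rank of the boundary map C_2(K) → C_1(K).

rank∂_2=14

n_0=10 n_1=30 n_2=18  [Z2]
∂1: piv[ag,ah,ak,ar,as,at,aw,az,gj] rk=9  ker:gh,gk,gr,gs,gt,gw,gz,hk,jk,jt,jw,jz,kr,kt,kw,kz,rt,rz,sw,tw,tz
∂2: piv[agk,agr,ags,agw,ahk,akr,asw,gjk,gjt,gjw,gjz,gkz,gtw,rtz] rk=14  ker:gkr,gsw,jkz,jtw
rk∂_2=14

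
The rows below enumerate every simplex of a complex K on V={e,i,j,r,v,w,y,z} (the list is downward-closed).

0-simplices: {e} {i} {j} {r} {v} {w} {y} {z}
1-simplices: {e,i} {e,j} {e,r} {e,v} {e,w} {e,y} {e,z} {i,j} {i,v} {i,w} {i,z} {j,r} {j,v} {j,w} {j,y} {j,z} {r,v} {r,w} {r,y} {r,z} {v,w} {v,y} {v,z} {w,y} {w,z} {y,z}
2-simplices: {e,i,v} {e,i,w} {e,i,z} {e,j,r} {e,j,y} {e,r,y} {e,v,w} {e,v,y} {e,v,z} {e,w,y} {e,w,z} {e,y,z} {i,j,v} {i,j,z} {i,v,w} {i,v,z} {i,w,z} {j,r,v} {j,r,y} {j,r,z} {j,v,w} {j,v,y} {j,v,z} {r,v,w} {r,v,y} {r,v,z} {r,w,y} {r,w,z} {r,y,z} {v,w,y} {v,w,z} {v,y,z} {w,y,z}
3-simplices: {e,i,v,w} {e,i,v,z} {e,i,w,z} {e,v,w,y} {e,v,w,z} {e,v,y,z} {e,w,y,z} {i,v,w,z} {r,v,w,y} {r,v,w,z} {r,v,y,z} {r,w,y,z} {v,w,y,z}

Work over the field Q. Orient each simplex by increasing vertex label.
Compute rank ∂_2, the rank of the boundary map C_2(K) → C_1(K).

rank∂_2=19

n_0=8 n_1=26 n_2=33 n_3=13  [Q]
∂1: piv[ei,ej,er,ev,ew,ey,ez] rk=7  ker:ij,iv,iw,iz,jr,jv,jw,jy,jz,rv,rw,ry,rz,vw,vy,vz,wy,wz,yz
∂2: piv[eiv,eiw,eiz,ejr,ejy,ery,evw,evy,evz,ewy,ewz,eyz,ijv,ijz,jrv,jrz,jvw,jvy,rvw] rk=19  ker:ivw,ivz,iwz,jry,jvz,rvy,rvz,rwy,rwz,ryz,vwy,vwz,vyz,wyz
∂3: piv[eivw,eivz,eiwz,evwy,evwz,evyz,ewyz,rvwy,rvwz,rvyz] rk=10  ker:ivwz,rwyz,vwyz
rk∂_2=19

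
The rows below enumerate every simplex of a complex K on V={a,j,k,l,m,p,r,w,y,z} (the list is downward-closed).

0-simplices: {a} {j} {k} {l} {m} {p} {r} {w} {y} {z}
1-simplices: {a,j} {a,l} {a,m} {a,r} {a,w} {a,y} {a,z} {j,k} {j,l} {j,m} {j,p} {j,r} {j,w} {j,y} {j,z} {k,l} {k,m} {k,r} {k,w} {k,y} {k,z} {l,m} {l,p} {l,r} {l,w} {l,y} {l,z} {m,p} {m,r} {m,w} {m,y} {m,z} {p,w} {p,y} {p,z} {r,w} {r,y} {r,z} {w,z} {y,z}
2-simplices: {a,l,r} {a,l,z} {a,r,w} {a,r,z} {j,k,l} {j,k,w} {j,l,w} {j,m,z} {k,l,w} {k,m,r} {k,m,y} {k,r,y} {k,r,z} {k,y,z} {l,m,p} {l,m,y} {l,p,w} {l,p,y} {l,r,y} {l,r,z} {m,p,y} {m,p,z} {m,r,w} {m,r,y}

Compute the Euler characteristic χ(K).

χ(K)=-6

n_0=10 n_1=40 n_2=24
χ=+10−40+24=-6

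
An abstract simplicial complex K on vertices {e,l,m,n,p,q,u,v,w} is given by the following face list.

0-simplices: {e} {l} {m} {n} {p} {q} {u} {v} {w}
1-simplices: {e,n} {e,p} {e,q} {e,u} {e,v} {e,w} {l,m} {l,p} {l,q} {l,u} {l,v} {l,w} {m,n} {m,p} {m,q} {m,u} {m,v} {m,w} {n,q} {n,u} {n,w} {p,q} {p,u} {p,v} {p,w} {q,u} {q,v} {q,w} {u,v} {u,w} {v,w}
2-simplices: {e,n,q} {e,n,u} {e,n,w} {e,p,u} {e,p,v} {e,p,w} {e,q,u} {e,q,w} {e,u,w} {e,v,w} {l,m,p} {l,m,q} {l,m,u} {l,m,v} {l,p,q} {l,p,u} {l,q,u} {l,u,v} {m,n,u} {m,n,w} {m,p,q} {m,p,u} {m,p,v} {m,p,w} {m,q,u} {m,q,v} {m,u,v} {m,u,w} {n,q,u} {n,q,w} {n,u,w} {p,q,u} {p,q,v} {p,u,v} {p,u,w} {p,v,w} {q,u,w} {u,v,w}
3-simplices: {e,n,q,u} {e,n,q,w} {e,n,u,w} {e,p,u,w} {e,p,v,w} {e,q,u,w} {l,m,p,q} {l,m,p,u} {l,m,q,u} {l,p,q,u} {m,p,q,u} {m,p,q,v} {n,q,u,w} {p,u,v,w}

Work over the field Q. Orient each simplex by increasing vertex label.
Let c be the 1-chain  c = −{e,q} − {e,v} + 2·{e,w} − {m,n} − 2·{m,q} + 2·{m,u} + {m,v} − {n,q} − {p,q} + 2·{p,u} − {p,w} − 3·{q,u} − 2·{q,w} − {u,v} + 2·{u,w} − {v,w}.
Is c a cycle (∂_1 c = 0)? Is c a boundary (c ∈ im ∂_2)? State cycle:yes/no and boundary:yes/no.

n_0=9 n_1=31 n_2=38 n_3=14  [Q]
∂1: piv[en,ep,eq,eu,ev,ew,lm,lp] rk=8  ker:lq,lu,lv,lw,mn,mp,mq,mu,mv,mw,nq,nu,nw,pq,pu,pv,pw,qu,qv,qw,uv,uw,vw
∂2: piv[enq,enu,enw,epu,epv,epw,equ,eqw,euw,evw,lmp,lmq,lmu,lmv,lpq,lpu,lqu,luv,mnu,mnw,mpv,mqv] rk=22  ker:mpq,mpu,mpw,mqu,muv,muw,nqu,nqw,nuw,pqu,pqv,puv,puw,pvw,quw,uvw
∂3: piv[enqu,enqw,enuw,epuw,epvw,equw,lmpq,lmpu,lmqu,lpqu,mpqv,puvw] rk=12  ker:mpqu,nquw
∂1c = 0
c vs im∂2: reduces to 0 ⇒ boundary

cycle:yes boundary:yes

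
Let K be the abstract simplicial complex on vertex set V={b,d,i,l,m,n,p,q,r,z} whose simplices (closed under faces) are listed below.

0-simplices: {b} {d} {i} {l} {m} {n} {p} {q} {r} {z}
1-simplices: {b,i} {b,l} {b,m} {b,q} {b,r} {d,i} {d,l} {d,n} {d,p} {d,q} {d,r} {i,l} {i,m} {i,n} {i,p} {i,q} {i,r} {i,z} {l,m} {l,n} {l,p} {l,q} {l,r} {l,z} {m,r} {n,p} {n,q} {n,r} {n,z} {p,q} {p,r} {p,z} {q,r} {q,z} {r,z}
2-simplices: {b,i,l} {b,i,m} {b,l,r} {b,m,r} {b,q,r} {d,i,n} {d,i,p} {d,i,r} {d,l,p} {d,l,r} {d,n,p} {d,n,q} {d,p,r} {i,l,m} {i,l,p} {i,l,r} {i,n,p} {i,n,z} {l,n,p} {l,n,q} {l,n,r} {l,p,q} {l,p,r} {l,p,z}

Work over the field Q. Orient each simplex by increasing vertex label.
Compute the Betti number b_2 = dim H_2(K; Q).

n_0=10 n_1=35 n_2=24  [Q]
∂1: piv[bi,bl,bm,bq,br,di,dn,dp,iz] rk=9  ker:dl,dq,dr,il,im,in,ip,iq,ir,lm,ln,lp,lq,lr,lz,mr,np,nq,nr,nz,pq,pr,pz,qr,qz,rz
∂2: piv[bil,bim,blr,bmr,bqr,din,dip,dir,dlp,dlr,dnp,dnq,dpr,ilm,ilp,inz,lnp,lnq,lnr,lpq,lpz] rk=21  ker:ilr,inp,lpr
b_2=(24−21)−0=3

b_2=3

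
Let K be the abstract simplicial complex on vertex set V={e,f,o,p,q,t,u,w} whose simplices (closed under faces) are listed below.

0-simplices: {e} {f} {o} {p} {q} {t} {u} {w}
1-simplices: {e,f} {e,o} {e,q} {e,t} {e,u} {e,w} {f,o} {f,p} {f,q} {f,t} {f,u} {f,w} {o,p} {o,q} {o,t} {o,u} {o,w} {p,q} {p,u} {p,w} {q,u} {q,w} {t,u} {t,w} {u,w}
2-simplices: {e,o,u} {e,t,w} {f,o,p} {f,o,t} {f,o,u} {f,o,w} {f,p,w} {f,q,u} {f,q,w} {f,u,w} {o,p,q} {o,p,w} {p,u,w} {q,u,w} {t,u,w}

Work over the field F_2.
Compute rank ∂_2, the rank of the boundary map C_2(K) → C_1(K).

n_0=8 n_1=25 n_2=15  [Z2]
∂1: piv[ef,eo,eq,et,eu,ew,fp] rk=7  ker:fo,fq,ft,fu,fw,op,oq,ot,ou,ow,pq,pu,pw,qu,qw,tu,tw,uw
∂2: piv[eou,etw,fop,fot,fou,fow,fpw,fqu,fqw,fuw,opq,puw,tuw] rk=13  ker:opw,quw
rk∂_2=13

rank∂_2=13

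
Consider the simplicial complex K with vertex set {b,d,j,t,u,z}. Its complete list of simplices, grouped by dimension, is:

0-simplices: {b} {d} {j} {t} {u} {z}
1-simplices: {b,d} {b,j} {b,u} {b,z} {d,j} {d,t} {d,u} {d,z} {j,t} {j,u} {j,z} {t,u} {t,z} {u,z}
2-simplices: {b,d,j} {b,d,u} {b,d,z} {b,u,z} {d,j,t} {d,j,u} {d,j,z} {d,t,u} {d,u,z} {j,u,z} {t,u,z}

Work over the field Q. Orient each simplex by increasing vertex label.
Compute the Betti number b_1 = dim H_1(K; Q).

n_0=6 n_1=14 n_2=11  [Q]
∂1: piv[bd,bj,bu,bz,dt] rk=5  ker:dj,du,dz,jt,ju,jz,tu,tz,uz
∂2: piv[bdj,bdu,bdz,buz,djt,dju,djz,dtu,tuz] rk=9  ker:duz,juz
b_1=(14−5)−9=0

b_1=0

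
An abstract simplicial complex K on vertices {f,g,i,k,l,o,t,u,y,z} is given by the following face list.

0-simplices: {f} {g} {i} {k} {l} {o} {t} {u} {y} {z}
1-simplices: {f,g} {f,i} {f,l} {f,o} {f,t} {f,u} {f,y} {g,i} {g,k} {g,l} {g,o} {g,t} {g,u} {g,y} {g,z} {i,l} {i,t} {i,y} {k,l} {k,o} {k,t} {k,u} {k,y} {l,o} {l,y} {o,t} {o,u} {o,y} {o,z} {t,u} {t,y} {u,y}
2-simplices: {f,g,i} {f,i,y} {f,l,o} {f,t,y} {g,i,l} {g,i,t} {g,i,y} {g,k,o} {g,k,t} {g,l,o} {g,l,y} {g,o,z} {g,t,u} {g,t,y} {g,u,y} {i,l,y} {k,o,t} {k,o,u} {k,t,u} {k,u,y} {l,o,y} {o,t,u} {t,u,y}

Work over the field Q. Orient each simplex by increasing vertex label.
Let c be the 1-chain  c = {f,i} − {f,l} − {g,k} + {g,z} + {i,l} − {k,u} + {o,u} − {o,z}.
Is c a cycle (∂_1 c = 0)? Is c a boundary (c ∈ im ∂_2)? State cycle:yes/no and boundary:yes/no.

n_0=10 n_1=32 n_2=23  [Q]
∂1: piv[fg,fi,fl,fo,ft,fu,fy,gk,gz] rk=9  ker:gi,gl,go,gt,gu,gy,il,it,iy,kl,ko,kt,ku,ky,lo,ly,ot,ou,oy,oz,tu,ty,uy
∂2: piv[fgi,fiy,flo,fty,gil,git,giy,gko,gkt,glo,gly,goz,gtu,gty,guy,kot,kou,ktu,kuy,loy] rk=20  ker:ily,otu,tuy
∂1c = 0
c vs im∂2: residual ≠ 0 ⇒ not boundary

cycle:yes boundary:no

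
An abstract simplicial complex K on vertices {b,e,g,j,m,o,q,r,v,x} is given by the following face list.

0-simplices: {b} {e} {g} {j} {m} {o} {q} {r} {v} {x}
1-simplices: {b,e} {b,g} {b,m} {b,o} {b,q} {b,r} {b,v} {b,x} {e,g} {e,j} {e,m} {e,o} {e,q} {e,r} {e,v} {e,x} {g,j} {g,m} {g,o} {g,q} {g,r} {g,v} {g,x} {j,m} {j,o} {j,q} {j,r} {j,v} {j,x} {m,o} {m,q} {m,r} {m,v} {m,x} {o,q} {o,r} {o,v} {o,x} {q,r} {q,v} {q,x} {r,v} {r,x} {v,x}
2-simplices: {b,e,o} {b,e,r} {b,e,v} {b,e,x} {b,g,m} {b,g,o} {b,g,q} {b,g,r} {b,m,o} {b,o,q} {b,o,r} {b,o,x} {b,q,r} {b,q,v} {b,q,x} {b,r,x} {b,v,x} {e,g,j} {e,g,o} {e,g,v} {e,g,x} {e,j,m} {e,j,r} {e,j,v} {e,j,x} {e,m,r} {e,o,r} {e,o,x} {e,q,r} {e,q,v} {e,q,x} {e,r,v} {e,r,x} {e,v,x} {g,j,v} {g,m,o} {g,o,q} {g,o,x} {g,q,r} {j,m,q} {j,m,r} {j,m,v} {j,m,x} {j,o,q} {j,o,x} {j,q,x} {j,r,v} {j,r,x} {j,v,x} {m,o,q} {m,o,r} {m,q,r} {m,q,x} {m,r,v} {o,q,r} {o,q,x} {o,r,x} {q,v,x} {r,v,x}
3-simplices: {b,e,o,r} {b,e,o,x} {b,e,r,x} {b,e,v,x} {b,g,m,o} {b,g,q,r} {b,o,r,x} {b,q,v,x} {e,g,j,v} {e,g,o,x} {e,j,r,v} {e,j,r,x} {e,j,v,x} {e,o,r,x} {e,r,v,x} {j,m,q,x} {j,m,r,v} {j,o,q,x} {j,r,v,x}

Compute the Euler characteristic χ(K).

χ(K)=6

n_0=10 n_1=44 n_2=59 n_3=19
χ=+10−44+59−19=6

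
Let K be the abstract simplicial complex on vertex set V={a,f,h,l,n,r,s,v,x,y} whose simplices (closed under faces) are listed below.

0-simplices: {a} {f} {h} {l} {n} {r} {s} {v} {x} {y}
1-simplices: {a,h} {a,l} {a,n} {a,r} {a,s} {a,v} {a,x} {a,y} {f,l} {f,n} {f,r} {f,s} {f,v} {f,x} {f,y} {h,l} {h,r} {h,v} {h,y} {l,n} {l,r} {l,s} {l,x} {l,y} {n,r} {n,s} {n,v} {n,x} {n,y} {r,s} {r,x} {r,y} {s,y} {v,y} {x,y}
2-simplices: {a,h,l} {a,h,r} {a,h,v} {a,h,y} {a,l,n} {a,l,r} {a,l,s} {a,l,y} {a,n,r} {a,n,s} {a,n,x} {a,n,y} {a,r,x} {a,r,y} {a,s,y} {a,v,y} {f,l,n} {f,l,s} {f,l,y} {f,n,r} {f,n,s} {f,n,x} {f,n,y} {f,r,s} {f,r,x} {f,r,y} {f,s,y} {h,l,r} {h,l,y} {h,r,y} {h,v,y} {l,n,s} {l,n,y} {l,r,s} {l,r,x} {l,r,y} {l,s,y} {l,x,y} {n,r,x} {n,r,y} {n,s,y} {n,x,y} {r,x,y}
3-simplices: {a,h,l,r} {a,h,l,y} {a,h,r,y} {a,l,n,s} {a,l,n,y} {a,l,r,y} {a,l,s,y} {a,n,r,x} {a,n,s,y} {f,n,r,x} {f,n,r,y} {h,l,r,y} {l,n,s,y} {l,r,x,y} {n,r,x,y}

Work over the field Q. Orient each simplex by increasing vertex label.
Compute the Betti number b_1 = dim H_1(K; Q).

n_0=10 n_1=35 n_2=43 n_3=15  [Q]
∂1: piv[ah,al,an,ar,as,av,ax,ay,fl] rk=9  ker:fn,fr,fs,fv,fx,fy,hl,hr,hv,hy,ln,lr,ls,lx,ly,nr,ns,nv,nx,ny,rs,rx,ry,sy,vy,xy
∂2: piv[ahl,ahr,ahv,ahy,aln,alr,als,aly,anr,ans,anx,any,arx,ary,asy,avy,fln,fls,fly,fnr,fnx,frs,lrx,lxy] rk=24  ker:fns,fny,frx,fry,fsy,hlr,hly,hry,hvy,lns,lny,lrs,lry,lsy,nrx,nry,nsy,nxy,rxy
∂3: piv[ahlr,ahly,ahry,alns,alny,alry,alsy,anrx,ansy,fnrx,fnry,lrxy,nrxy] rk=13  ker:hlry,lnsy
b_1=(35−9)−24=2

b_1=2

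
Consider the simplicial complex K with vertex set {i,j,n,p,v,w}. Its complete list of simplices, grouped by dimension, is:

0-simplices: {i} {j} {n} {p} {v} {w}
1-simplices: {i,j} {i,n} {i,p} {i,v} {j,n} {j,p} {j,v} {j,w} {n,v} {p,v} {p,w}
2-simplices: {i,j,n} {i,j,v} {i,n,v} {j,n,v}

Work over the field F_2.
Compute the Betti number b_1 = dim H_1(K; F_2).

b_1=3

n_0=6 n_1=11 n_2=4  [Z2]
∂1: piv[ij,in,ip,iv,jw] rk=5  ker:jn,jp,jv,nv,pv,pw
∂2: piv[ijn,ijv,inv] rk=3  ker:jnv
b_1=(11−5)−3=3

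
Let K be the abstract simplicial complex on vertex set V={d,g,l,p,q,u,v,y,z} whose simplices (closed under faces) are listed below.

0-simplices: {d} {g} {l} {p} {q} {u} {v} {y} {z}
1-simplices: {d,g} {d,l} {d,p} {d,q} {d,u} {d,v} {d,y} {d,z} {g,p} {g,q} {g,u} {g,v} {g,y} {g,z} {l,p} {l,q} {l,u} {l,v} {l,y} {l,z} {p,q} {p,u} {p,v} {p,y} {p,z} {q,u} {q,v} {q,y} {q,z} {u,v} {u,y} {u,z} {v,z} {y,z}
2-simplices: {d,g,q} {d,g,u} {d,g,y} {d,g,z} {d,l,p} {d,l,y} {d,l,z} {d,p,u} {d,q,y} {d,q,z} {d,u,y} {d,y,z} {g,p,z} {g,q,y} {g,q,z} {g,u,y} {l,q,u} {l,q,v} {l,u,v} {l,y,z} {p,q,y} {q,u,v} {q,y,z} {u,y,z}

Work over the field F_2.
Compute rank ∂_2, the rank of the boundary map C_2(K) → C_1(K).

n_0=9 n_1=34 n_2=24  [Z2]
∂1: piv[dg,dl,dp,dq,du,dv,dy,dz] rk=8  ker:gp,gq,gu,gv,gy,gz,lp,lq,lu,lv,ly,lz,pq,pu,pv,py,pz,qu,qv,qy,qz,uv,uy,uz,vz,yz
∂2: piv[dgq,dgu,dgy,dgz,dlp,dly,dlz,dpu,dqy,dqz,duy,dyz,gpz,lqu,lqv,luv,pqy,uyz] rk=18  ker:gqy,gqz,guy,lyz,quv,qyz
rk∂_2=18

rank∂_2=18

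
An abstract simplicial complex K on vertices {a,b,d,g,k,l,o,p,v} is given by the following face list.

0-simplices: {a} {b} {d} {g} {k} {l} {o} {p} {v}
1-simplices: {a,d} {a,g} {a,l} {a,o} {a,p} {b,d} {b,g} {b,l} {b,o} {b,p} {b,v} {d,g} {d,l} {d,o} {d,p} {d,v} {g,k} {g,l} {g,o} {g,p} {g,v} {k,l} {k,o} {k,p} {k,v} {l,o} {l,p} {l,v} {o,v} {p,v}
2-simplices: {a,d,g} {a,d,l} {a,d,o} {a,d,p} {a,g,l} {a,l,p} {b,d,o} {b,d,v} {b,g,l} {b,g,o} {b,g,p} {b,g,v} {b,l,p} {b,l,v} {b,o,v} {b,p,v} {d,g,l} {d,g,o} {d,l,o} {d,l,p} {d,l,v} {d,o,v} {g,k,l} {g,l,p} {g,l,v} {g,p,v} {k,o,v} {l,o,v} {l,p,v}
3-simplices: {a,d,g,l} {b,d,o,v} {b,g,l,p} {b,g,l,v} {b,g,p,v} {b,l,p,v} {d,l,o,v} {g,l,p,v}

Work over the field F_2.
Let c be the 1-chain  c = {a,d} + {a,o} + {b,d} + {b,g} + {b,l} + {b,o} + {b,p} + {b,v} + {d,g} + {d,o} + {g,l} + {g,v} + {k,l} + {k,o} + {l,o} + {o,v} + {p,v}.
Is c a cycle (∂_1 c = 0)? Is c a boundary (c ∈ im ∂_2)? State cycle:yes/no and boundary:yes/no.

n_0=9 n_1=30 n_2=29 n_3=8  [Z2]
∂1: piv[ad,ag,al,ao,ap,bd,bv,gk] rk=8  ker:bg,bl,bo,bp,dg,dl,do,dp,dv,gl,go,gp,gv,kl,ko,kp,kv,lo,lp,lv,ov,pv
∂2: piv[adg,adl,ado,adp,agl,alp,bdo,bdv,bgl,bgo,bgp,bgv,blp,blv,bov,bpv,dgo,dlo,gkl,kov] rk=20  ker:dgl,dlp,dlv,dov,glp,glv,gpv,lov,lpv
∂3: piv[adgl,bdov,bglp,bglv,bgpv,blpv,dlov] rk=7  ker:glpv
∂1c = 0
c vs im∂2: residual ≠ 0 ⇒ not boundary

cycle:yes boundary:no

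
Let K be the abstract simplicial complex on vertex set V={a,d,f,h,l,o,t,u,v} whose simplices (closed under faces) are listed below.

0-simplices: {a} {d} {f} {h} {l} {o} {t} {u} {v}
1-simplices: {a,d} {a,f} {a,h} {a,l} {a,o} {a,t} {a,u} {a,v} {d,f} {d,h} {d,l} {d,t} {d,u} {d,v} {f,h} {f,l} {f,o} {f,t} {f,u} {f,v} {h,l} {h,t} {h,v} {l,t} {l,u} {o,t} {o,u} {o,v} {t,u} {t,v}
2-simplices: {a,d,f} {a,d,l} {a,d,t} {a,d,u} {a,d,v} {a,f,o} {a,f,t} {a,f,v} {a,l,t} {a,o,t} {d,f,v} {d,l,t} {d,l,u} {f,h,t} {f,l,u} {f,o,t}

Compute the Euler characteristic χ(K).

χ(K)=-5

n_0=9 n_1=30 n_2=16
χ=+9−30+16=-5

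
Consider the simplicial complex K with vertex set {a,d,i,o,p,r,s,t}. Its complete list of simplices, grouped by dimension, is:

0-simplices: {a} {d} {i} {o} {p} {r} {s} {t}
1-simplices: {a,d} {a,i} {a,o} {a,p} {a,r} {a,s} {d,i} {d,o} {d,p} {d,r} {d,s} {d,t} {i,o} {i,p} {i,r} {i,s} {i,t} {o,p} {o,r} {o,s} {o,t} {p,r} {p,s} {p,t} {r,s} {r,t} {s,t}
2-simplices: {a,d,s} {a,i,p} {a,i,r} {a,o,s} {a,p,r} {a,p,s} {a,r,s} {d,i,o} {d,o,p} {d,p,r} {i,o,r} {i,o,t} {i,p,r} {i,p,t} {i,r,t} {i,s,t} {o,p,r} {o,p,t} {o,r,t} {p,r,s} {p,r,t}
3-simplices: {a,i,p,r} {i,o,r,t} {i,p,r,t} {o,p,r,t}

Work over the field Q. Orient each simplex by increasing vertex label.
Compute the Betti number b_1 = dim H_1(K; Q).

n_0=8 n_1=27 n_2=21 n_3=4  [Q]
∂1: piv[ad,ai,ao,ap,ar,as,dt] rk=7  ker:di,do,dp,dr,ds,io,ip,ir,is,it,op,or,os,ot,pr,ps,pt,rs,rt,st
∂2: piv[ads,aip,air,aos,apr,aps,ars,dio,dop,dpr,ior,iot,ipt,irt,ist,opr] rk=16  ker:ipr,opt,ort,prs,prt
∂3: piv[aipr,iort,iprt,oprt] rk=4
b_1=(27−7)−16=4

b_1=4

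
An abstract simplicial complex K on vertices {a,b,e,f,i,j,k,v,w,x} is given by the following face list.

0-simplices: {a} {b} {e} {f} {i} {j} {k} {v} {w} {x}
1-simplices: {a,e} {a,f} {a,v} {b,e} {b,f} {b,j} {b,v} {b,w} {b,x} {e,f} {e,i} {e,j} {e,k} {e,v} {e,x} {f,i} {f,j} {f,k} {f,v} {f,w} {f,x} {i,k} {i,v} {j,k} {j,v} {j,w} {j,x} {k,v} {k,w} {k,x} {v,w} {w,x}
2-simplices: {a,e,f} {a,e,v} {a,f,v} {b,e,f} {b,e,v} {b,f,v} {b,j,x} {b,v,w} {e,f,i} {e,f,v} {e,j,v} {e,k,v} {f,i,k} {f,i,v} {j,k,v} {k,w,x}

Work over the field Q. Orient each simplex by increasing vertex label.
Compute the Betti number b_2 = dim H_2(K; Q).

n_0=10 n_1=32 n_2=16  [Q]
∂1: piv[ae,af,av,be,bj,bw,bx,ei,ek] rk=9  ker:bf,bv,ef,ej,ev,ex,fi,fj,fk,fv,fw,fx,ik,iv,jk,jv,jw,jx,kv,kw,kx,vw,wx
∂2: piv[aef,aev,afv,bef,bev,bjx,bvw,efi,ejv,ekv,fik,fiv,jkv,kwx] rk=14  ker:bfv,efv
b_2=(16−14)−0=2

b_2=2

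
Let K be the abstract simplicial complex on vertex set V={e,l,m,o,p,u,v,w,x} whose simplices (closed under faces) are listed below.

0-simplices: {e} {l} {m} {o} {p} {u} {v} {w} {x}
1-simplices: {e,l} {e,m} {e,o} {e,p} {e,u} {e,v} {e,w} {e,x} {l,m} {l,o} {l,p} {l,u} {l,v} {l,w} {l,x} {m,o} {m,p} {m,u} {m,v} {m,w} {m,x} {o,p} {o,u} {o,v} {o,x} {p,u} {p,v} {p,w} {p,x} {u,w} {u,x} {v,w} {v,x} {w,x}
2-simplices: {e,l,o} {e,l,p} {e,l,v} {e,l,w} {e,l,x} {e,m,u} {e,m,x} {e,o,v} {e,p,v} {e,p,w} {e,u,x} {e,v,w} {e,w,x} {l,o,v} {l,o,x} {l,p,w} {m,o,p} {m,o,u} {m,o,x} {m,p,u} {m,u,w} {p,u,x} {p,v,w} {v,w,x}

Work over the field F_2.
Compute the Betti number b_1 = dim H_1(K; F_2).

n_0=9 n_1=34 n_2=24  [Z2]
∂1: piv[el,em,eo,ep,eu,ev,ew,ex] rk=8  ker:lm,lo,lp,lu,lv,lw,lx,mo,mp,mu,mv,mw,mx,op,ou,ov,ox,pu,pv,pw,px,uw,ux,vw,vx,wx
∂2: piv[elo,elp,elv,elw,elx,emu,emx,eov,epv,epw,eux,evw,ewx,lox,mop,mou,mox,mpu,muw,pux,vwx] rk=21  ker:lov,lpw,pvw
b_1=(34−8)−21=5

b_1=5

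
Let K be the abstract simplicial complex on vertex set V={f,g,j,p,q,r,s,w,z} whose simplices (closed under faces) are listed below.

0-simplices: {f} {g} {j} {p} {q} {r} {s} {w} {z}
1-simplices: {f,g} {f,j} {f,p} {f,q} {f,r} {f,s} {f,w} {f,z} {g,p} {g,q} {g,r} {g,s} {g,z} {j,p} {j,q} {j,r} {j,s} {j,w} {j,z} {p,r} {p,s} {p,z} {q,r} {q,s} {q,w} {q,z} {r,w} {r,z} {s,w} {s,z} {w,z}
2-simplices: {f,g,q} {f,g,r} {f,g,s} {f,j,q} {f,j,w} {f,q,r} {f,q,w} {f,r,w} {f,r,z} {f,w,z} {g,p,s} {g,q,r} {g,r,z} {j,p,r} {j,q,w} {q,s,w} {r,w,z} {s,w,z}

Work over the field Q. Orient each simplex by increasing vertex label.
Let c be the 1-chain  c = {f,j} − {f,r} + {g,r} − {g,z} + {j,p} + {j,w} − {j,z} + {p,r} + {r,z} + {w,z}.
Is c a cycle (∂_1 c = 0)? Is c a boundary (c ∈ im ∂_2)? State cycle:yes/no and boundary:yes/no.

cycle:yes boundary:no

n_0=9 n_1=31 n_2=18  [Q]
∂1: piv[fg,fj,fp,fq,fr,fs,fw,fz] rk=8  ker:gp,gq,gr,gs,gz,jp,jq,jr,js,jw,jz,pr,ps,pz,qr,qs,qw,qz,rw,rz,sw,sz,wz
∂2: piv[fgq,fgr,fgs,fjq,fjw,fqr,fqw,frw,frz,fwz,gps,grz,jpr,qsw,swz] rk=15  ker:gqr,jqw,rwz
∂1c = 0
c vs im∂2: residual ≠ 0 ⇒ not boundary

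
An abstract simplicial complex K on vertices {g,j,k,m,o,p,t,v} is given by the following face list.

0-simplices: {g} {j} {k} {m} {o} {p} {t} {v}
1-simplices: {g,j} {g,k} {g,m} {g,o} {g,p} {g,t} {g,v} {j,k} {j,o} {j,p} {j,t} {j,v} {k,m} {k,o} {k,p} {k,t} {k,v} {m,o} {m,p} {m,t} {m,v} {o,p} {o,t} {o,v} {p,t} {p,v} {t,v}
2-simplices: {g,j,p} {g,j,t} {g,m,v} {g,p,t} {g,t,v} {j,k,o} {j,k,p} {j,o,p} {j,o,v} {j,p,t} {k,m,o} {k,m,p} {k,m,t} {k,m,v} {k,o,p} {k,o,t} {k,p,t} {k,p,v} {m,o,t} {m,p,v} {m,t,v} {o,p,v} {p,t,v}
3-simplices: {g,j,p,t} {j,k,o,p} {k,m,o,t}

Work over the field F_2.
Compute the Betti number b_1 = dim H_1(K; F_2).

b_1=2

n_0=8 n_1=27 n_2=23 n_3=3  [Z2]
∂1: piv[gj,gk,gm,go,gp,gt,gv] rk=7  ker:jk,jo,jp,jt,jv,km,ko,kp,kt,kv,mo,mp,mt,mv,op,ot,ov,pt,pv,tv
∂2: piv[gjp,gjt,gmv,gpt,gtv,jko,jkp,jop,jov,kmo,kmp,kmt,kmv,kot,kpt,kpv,mtv,opv] rk=18  ker:jpt,kop,mot,mpv,ptv
∂3: piv[gjpt,jkop,kmot] rk=3
b_1=(27−7)−18=2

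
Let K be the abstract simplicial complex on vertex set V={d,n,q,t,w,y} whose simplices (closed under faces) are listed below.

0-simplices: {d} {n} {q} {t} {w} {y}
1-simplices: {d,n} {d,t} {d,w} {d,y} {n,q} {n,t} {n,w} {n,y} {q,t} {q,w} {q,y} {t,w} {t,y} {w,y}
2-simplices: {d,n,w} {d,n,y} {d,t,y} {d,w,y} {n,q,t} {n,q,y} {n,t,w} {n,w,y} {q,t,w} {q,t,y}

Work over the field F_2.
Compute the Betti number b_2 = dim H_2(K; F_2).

b_2=1

n_0=6 n_1=14 n_2=10  [Z2]
∂1: piv[dn,dt,dw,dy,nq] rk=5  ker:nt,nw,ny,qt,qw,qy,tw,ty,wy
∂2: piv[dnw,dny,dty,dwy,nqt,nqy,ntw,qtw,qty] rk=9  ker:nwy
b_2=(10−9)−0=1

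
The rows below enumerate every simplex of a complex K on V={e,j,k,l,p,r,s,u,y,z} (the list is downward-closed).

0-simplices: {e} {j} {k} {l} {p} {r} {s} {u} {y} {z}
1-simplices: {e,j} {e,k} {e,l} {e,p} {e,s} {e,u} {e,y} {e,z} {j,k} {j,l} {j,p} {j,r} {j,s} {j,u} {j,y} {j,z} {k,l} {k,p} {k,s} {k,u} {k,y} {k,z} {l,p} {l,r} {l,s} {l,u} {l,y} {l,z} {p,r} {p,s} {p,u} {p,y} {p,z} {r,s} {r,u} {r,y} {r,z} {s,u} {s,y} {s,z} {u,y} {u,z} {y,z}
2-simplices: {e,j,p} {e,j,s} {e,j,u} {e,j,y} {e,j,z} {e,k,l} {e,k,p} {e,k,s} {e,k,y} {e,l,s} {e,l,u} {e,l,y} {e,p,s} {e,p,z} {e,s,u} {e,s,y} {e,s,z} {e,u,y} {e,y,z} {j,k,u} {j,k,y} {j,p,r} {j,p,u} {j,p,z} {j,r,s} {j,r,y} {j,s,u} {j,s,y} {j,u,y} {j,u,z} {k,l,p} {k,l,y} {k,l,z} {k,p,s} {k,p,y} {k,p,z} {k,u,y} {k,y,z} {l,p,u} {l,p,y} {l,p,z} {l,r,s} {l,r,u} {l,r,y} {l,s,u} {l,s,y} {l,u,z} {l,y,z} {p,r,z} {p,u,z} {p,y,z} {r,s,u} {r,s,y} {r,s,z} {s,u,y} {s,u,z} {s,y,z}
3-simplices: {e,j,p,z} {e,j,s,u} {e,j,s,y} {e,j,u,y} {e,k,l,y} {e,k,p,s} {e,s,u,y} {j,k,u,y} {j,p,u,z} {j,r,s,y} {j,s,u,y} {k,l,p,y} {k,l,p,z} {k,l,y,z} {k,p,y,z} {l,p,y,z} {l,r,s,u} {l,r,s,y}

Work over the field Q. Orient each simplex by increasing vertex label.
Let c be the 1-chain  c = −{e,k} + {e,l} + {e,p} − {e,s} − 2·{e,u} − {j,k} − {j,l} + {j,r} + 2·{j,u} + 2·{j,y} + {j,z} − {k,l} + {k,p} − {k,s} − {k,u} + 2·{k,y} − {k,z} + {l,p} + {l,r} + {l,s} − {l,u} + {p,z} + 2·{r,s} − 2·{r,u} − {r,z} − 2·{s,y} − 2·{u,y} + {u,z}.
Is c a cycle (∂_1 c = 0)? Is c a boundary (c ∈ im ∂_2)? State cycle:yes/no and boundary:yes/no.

n_0=10 n_1=43 n_2=57 n_3=18  [Q]
∂1: piv[ej,ek,el,ep,es,eu,ey,ez,jr] rk=9  ker:jk,jl,jp,js,ju,jy,jz,kl,kp,ks,ku,ky,kz,lp,lr,ls,lu,ly,lz,pr,ps,pu,py,pz,rs,ru,ry,rz,su,sy,sz,uy,uz,yz
∂2: piv[ejp,ejs,eju,ejy,ejz,ekl,ekp,eks,eky,els,elu,ely,eps,epz,esu,esy,esz,euy,eyz,jku,jky,jpr,jpu,jrs,jry,juz,klp,klz,kpy,kpz,lrs,lru,prz] rk=33  ker:jpz,jsu,jsy,juy,kly,kps,kuy,kyz,lpu,lpy,lpz,lry,lsu,lsy,luz,lyz,puz,pyz,rsu,rsy,rsz,suy,suz,syz
∂3: piv[ejpz,ejsu,ejsy,ejuy,ekly,ekps,esuy,jkuy,jpuz,jrsy,klpy,klpz,klyz,kpyz,lrsu,lrsy] rk=16  ker:jsuy,lpyz
∂1c = 2·{e} − 4·{j} − {k} − 3·{l} + 2·{p} + 3·{r} + 3·{s} − 3·{u} + {z}

cycle:no boundary:no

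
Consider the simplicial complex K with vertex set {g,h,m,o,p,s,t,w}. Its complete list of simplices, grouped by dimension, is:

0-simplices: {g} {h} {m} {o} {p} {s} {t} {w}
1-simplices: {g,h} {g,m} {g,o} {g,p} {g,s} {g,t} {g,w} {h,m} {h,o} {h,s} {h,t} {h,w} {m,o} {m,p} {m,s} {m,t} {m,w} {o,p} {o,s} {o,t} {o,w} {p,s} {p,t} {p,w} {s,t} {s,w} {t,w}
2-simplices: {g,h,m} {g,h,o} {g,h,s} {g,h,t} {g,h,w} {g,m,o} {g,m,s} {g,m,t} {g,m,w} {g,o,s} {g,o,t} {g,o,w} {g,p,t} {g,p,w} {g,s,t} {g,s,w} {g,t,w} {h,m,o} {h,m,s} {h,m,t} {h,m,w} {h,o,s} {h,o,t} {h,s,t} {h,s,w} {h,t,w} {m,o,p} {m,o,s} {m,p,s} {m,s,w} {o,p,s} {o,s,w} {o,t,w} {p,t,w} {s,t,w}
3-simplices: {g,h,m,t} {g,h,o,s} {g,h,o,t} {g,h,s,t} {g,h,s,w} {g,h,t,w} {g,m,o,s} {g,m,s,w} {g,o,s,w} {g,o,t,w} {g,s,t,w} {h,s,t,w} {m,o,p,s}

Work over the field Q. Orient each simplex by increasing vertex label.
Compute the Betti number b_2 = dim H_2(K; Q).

b_2=4

n_0=8 n_1=27 n_2=35 n_3=13  [Q]
∂1: piv[gh,gm,go,gp,gs,gt,gw] rk=7  ker:hm,ho,hs,ht,hw,mo,mp,ms,mt,mw,op,os,ot,ow,ps,pt,pw,st,sw,tw
∂2: piv[ghm,gho,ghs,ght,ghw,gmo,gms,gmt,gmw,gos,got,gow,gpt,gpw,gst,gsw,gtw,mop,mps] rk=19  ker:hmo,hms,hmt,hmw,hos,hot,hst,hsw,htw,mos,msw,ops,osw,otw,ptw,stw
∂3: piv[ghmt,ghos,ghot,ghst,ghsw,ghtw,gmos,gmsw,gosw,gotw,gstw,mops] rk=12  ker:hstw
b_2=(35−19)−12=4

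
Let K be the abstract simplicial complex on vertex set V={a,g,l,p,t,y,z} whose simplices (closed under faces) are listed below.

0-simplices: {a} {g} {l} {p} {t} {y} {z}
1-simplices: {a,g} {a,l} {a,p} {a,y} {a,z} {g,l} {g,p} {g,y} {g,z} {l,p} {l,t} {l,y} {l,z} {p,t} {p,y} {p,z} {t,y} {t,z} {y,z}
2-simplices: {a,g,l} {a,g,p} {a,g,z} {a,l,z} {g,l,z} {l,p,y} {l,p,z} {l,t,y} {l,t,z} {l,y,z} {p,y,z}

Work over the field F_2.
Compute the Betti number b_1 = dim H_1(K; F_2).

b_1=4

n_0=7 n_1=19 n_2=11  [Z2]
∂1: piv[ag,al,ap,ay,az,lt] rk=6  ker:gl,gp,gy,gz,lp,ly,lz,pt,py,pz,ty,tz,yz
∂2: piv[agl,agp,agz,alz,lpy,lpz,lty,ltz,lyz] rk=9  ker:glz,pyz
b_1=(19−6)−9=4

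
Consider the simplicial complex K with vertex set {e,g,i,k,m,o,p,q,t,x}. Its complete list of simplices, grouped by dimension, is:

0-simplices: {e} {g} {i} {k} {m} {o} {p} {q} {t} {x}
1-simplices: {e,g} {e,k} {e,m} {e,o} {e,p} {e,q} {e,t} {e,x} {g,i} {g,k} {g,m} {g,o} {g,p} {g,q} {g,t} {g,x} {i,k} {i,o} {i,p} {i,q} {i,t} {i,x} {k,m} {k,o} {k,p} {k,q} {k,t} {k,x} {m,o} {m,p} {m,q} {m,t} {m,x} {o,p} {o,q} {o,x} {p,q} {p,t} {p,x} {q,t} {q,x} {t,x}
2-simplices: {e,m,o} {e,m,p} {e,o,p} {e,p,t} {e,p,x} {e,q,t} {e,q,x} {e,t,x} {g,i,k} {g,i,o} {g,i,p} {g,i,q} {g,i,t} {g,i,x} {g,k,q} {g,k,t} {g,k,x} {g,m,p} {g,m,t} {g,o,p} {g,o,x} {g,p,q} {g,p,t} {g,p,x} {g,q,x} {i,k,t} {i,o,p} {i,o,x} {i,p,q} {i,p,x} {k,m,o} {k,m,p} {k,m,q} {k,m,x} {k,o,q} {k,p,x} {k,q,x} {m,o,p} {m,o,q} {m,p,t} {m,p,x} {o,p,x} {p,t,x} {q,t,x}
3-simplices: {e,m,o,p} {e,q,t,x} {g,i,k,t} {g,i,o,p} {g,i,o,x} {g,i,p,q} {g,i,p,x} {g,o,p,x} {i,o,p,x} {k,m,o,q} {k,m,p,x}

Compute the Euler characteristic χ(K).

n_0=10 n_1=42 n_2=44 n_3=11
χ=+10−42+44−11=1

χ(K)=1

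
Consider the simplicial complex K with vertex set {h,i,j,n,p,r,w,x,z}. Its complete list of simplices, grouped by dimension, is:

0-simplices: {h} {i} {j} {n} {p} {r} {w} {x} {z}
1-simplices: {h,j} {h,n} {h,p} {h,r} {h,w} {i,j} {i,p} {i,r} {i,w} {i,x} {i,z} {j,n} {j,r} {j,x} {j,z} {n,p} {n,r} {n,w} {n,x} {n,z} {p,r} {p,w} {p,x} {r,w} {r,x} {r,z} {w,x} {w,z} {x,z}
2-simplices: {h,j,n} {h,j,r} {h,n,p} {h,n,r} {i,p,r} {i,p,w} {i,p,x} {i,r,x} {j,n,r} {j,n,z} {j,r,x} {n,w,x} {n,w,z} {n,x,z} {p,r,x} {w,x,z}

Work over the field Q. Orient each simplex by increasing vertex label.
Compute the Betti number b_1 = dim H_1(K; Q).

n_0=9 n_1=29 n_2=16  [Q]
∂1: piv[hj,hn,hp,hr,hw,ij,ix,iz] rk=8  ker:ip,ir,iw,jn,jr,jx,jz,np,nr,nw,nx,nz,pr,pw,px,rw,rx,rz,wx,wz,xz
∂2: piv[hjn,hjr,hnp,hnr,ipr,ipw,ipx,irx,jnz,jrx,nwx,nwz,nxz] rk=13  ker:jnr,prx,wxz
b_1=(29−8)−13=8

b_1=8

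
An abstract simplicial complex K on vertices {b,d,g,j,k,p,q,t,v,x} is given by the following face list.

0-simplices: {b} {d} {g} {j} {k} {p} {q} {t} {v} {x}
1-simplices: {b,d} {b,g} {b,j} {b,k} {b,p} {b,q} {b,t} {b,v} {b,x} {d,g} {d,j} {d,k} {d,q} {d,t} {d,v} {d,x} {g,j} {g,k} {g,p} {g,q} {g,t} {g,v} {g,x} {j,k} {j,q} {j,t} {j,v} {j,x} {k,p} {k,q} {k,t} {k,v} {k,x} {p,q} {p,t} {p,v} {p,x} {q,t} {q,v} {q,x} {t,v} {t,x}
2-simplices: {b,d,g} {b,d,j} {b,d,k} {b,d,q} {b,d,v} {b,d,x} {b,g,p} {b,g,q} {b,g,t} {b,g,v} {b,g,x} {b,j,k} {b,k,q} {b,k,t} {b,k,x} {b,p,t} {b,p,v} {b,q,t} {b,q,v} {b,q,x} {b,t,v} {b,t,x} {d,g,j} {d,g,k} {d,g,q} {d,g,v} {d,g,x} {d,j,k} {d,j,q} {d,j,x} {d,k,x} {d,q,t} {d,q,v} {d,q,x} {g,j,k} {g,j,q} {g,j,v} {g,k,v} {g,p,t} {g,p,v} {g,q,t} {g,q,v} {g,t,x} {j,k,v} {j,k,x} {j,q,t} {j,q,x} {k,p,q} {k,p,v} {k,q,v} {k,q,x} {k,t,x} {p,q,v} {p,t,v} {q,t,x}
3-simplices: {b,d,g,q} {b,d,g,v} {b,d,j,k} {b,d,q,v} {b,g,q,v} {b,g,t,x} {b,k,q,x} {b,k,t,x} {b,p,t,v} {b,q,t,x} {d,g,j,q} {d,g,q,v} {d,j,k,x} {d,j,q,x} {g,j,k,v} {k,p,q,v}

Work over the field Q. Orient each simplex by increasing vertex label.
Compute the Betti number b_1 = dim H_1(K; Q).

n_0=10 n_1=42 n_2=55 n_3=16  [Q]
∂1: piv[bd,bg,bj,bk,bp,bq,bt,bv,bx] rk=9  ker:dg,dj,dk,dq,dt,dv,dx,gj,gk,gp,gq,gt,gv,gx,jk,jq,jt,jv,jx,kp,kq,kt,kv,kx,pq,pt,pv,px,qt,qv,qx,tv,tx
∂2: piv[bdg,bdj,bdk,bdq,bdv,bdx,bgp,bgq,bgt,bgv,bgx,bjk,bkq,bkt,bkx,bpt,bpv,bqt,bqv,bqx,btv,btx,dgj,dgk,djq,djx,dqt,gjv,gkv,jqt,kpq,kpv] rk=32  ker:dgq,dgv,dgx,djk,dkx,dqv,dqx,gjk,gjq,gpt,gpv,gqt,gqv,gtx,jkv,jkx,jqx,kqv,kqx,ktx,pqv,ptv,qtx
∂3: piv[bdgq,bdgv,bdjk,bdqv,bgqv,bgtx,bkqx,bktx,bptv,bqtx,dgjq,djkx,djqx,gjkv,kpqv] rk=15  ker:dgqv
b_1=(42−9)−32=1

b_1=1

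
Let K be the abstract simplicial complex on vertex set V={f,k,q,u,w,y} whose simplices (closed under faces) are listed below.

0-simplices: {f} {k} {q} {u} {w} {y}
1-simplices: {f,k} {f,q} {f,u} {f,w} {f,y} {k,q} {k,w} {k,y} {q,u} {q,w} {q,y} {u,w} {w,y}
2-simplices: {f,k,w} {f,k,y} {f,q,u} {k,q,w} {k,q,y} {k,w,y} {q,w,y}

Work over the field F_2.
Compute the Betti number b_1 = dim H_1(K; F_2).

b_1=2

n_0=6 n_1=13 n_2=7  [Z2]
∂1: piv[fk,fq,fu,fw,fy] rk=5  ker:kq,kw,ky,qu,qw,qy,uw,wy
∂2: piv[fkw,fky,fqu,kqw,kqy,kwy] rk=6  ker:qwy
b_1=(13−5)−6=2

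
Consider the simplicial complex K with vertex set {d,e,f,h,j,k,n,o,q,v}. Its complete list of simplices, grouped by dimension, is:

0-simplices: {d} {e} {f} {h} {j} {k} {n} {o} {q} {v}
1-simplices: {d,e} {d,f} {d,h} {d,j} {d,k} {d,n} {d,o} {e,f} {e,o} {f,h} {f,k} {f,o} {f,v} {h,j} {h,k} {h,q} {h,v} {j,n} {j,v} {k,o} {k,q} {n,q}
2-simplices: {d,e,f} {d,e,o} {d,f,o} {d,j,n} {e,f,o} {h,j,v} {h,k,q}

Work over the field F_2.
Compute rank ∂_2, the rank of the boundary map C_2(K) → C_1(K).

n_0=10 n_1=22 n_2=7  [Z2]
∂1: piv[de,df,dh,dj,dk,dn,do,fv,hq] rk=9  ker:ef,eo,fh,fk,fo,hj,hk,hv,jn,jv,ko,kq,nq
∂2: piv[def,deo,dfo,djn,hjv,hkq] rk=6  ker:efo
rk∂_2=6

rank∂_2=6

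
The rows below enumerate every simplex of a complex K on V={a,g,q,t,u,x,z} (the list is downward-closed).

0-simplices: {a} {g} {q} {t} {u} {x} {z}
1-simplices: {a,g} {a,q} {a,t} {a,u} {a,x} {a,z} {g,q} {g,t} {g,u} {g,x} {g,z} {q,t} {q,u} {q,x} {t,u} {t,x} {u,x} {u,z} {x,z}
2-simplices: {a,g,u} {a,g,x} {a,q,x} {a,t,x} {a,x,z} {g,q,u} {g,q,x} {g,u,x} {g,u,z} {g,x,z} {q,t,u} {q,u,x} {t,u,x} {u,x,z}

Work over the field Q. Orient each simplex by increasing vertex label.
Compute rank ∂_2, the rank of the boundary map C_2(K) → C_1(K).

n_0=7 n_1=19 n_2=14  [Q]
∂1: piv[ag,aq,at,au,ax,az] rk=6  ker:gq,gt,gu,gx,gz,qt,qu,qx,tu,tx,ux,uz,xz
∂2: piv[agu,agx,aqx,atx,axz,gqu,gqx,gux,guz,gxz,qtu,tux] rk=12  ker:qux,uxz
rk∂_2=12

rank∂_2=12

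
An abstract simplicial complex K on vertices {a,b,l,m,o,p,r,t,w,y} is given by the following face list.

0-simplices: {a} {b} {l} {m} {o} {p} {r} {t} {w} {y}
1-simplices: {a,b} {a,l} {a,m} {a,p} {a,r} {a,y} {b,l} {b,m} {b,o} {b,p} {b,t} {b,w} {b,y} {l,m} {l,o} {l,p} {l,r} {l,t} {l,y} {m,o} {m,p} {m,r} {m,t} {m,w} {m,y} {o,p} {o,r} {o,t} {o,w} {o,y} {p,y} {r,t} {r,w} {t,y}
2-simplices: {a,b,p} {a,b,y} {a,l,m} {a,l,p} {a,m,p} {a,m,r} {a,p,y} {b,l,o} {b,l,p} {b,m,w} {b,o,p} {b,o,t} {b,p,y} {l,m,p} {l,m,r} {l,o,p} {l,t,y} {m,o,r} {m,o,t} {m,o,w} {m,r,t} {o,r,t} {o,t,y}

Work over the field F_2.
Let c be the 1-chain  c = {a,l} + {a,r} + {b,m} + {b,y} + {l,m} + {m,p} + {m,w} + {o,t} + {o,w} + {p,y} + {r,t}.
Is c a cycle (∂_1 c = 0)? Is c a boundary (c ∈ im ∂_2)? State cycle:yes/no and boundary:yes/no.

cycle:yes boundary:no

n_0=10 n_1=34 n_2=23  [Z2]
∂1: piv[ab,al,am,ap,ar,ay,bo,bt,bw] rk=9  ker:bl,bm,bp,by,lm,lo,lp,lr,lt,ly,mo,mp,mr,mt,mw,my,op,or,ot,ow,oy,py,rt,rw,ty
∂2: piv[abp,aby,alm,alp,amp,amr,apy,blo,blp,bmw,bop,bot,lmr,lty,mor,mot,mow,mrt,oty] rk=19  ker:bpy,lmp,lop,ort
∂1c = 0
c vs im∂2: residual ≠ 0 ⇒ not boundary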